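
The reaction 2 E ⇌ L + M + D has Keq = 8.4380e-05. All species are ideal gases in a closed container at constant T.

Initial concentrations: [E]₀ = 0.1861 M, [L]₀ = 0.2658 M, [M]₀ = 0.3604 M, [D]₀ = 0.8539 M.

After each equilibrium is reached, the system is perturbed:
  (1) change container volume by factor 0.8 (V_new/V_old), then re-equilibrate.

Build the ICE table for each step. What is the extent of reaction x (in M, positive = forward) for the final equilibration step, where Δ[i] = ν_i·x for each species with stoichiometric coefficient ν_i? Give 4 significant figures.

Q₀ = 2.362 vs Keq = 8.4380e-05 ⇒ Q>K, reverse
Step 1:
                  E         L         M         D
  Initial    0.1861    0.2658    0.3604    0.8539
  Change     0.5301    -0.265    -0.265    -0.265
  Equil      0.7162 7.7059e-04   0.09537    0.5889
  solve Keq expr → x = -0.265; check Q = 8.4380e-05
Then change container volume by factor 0.8 (V_new/V_old).
Step 2:
                  E         L         M         D
  Initial    0.8952 9.6324e-04    0.1192    0.7361
  Change  3.8111e-04 -1.9056e-04 -1.9056e-04 -1.9056e-04
  Equil      0.8956 7.7268e-04     0.119    0.7359
  solve Keq expr → x = -1.9056e-04; check Q = 8.4380e-05

x = -1.9056e-04 M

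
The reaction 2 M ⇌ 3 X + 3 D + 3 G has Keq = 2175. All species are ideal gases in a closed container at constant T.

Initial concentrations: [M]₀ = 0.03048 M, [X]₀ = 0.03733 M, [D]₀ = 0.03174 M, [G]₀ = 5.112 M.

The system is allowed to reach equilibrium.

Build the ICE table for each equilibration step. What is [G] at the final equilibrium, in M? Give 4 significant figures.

[G]_eq = 5.158 M

Q₀ = 2.3919e-04 vs Keq = 2175 ⇒ Q<K, forward
Step 1:
                    M           X           D           G
  init        0.03048     0.03733     0.03174       5.112
  Δ          -0.03035     0.04553     0.04553     0.04553
  eq       1.2865e-04     0.08286     0.07727       5.158
  solve Keq expr → x = 0.01518; check Q = 2175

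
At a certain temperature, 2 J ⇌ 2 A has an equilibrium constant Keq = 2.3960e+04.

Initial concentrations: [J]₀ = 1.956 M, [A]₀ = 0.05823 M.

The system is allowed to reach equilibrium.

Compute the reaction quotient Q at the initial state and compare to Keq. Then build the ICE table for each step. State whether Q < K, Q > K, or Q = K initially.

Q₀ = 8.8625e-04 vs Keq = 2.3960e+04 ⇒ Q<K, forward
Step 1:
                  J         A
  Initial     1.956   0.05823
  Change     -1.943     1.943
  Equil     0.01293     2.001
  solve Keq expr → x = 0.9715; check Q = 2.3960e+04

Q₀ = 8.8625e-04; Q < K (proceeds forward)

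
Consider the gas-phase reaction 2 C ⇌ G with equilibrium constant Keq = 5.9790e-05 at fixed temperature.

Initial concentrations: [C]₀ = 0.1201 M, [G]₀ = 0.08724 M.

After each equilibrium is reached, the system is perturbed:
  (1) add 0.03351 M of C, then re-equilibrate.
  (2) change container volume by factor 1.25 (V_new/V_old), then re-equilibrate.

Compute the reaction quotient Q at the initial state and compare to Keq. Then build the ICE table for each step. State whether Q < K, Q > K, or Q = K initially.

Q₀ = 6.048; Q > K (proceeds reverse)

Q₀ = 6.048 vs Keq = 5.9790e-05 ⇒ Q>K, reverse
Step 1:
                   C          G
  I           0.1201    0.08724
  C           0.1745   -0.08723
  E           0.2946 5.1881e-06
  solve Keq expr → x = -0.08723; check Q = 5.9790e-05
Then add 0.03351 M of C.
Step 2:
                   C          G
  I           0.3281 5.1881e-06
  C       -2.4948e-06 1.2474e-06
  E           0.3281 6.4355e-06
  solve Keq expr → x = 1.2474e-06; check Q = 5.9790e-05
Then change container volume by factor 1.25 (V_new/V_old).
Step 3:
                   C          G
  I           0.2625 5.1484e-06
  C       2.0592e-06 -1.0296e-06
  E           0.2625 4.1188e-06
  solve Keq expr → x = -1.0296e-06; check Q = 5.9790e-05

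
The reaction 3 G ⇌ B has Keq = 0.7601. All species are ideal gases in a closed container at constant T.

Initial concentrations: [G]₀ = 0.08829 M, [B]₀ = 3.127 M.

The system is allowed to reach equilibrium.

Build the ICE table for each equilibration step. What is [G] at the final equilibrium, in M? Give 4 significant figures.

[G]_eq = 1.517 M

Q₀ = 4544 vs Keq = 0.7601 ⇒ Q>K, reverse
Step 1:
                  G         B
  Initial   0.08829     3.127
  Change      1.428   -0.4761
  Equil       1.517     2.651
  solve Keq expr → x = -0.4761; check Q = 0.7601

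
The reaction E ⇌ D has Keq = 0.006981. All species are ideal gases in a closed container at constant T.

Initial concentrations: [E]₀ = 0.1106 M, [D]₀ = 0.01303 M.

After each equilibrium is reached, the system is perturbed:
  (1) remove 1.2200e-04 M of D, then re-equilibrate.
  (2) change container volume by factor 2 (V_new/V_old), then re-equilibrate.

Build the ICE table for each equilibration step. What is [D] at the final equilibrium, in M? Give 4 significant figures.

[D]_eq = 4.2812e-04 M

Q₀ = 0.1178 vs Keq = 0.006981 ⇒ Q>K, reverse
Step 1:
                    E           D
  Initial      0.1106     0.01303
  Change      0.01217    -0.01217
  Equil        0.1228  8.5708e-04
  solve Keq expr → x = -0.01217; check Q = 0.006981
Then remove 1.2200e-04 M of D.
Step 2:
                    E           D
  Initial      0.1228  7.3508e-04
  Change  -1.2115e-04  1.2115e-04
  Equil        0.1227  8.5623e-04
  solve Keq expr → x = 1.2115e-04; check Q = 0.006981
Then change container volume by factor 2 (V_new/V_old).
Step 3:
                    E           D
  Initial     0.06133  4.2812e-04
  Change            0           0
  Equil       0.06133  4.2812e-04
  solve Keq expr → x = 0; check Q = 0.006981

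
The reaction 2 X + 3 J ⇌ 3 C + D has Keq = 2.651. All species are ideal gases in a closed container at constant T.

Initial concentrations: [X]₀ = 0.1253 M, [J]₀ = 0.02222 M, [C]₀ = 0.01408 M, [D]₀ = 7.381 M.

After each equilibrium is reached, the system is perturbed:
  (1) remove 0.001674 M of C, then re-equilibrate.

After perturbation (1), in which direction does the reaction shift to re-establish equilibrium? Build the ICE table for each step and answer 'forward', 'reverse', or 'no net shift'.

Direction: forward

Q₀ = 119.6 vs Keq = 2.651 ⇒ Q>K, reverse
Step 1:
                   X          J          C          D
  init        0.1253    0.02222    0.01408      7.381
  Δ         0.005638   0.008457  -0.008457  -0.002819
  eq          0.1309    0.03068   0.005623      7.378
  solve Keq expr → x = -0.002819; check Q = 2.651
Then remove 0.001674 M of C.
Step 2:
                   X          J          C          D
  init        0.1309    0.03068   0.003949      7.378
  Δ       -9.2873e-04  -0.001393   0.001393 4.6437e-04
  eq            0.13    0.02928   0.005343      7.379
  solve Keq expr → x = 4.6437e-04; check Q = 2.651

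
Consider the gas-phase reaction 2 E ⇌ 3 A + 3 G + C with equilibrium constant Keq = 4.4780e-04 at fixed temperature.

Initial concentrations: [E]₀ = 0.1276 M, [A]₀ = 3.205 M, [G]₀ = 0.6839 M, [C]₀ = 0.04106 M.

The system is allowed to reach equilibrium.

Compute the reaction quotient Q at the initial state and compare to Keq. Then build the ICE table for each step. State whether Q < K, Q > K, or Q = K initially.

Q₀ = 26.56 vs Keq = 4.4780e-04 ⇒ Q>K, reverse
Step 1:
                    E           A           G           C
  Initial      0.1276       3.205      0.6839     0.04106
  Change      0.08211     -0.1232     -0.1232    -0.04106
  Equil        0.2097       3.082      0.5607  3.8163e-06
  solve Keq expr → x = -0.04106; check Q = 4.4780e-04

Q₀ = 26.56; Q > K (proceeds reverse)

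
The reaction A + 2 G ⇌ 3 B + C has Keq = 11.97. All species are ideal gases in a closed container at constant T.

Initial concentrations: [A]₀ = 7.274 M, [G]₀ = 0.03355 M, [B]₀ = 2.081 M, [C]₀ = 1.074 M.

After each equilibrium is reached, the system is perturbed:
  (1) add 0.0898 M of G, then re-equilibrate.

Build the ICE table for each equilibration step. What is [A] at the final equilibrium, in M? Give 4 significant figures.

Q₀ = 1182 vs Keq = 11.97 ⇒ Q>K, reverse
Step 1:
                   A          G          B          C
  init         7.274    0.03355      2.081      1.074
  Δ           0.1058     0.2116    -0.3174    -0.1058
  eq            7.38     0.2452      1.764     0.9682
  solve Keq expr → x = -0.1058; check Q = 11.97
Then add 0.0898 M of G.
Step 2:
                   A          G          B          C
  init          7.38      0.335      1.764     0.9682
  Δ          -0.0322   -0.06441    0.09661     0.0322
  eq           7.348     0.2706       1.86          1
  solve Keq expr → x = 0.0322; check Q = 11.97

[A]_eq = 7.348 M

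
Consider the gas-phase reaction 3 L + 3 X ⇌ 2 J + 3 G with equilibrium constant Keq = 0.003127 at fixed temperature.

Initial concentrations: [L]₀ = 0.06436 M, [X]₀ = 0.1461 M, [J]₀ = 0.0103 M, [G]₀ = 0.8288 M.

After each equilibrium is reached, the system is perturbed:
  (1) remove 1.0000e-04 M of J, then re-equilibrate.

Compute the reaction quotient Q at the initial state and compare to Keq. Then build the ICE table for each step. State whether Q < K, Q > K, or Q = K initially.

Q₀ = 72.65 vs Keq = 0.003127 ⇒ Q>K, reverse
Step 1:
                  L         X         J         G
  Initial   0.06436    0.1461    0.0103    0.8288
  Change    0.01528   0.01528  -0.01019  -0.01528
  Equil     0.07964    0.1614 1.1105e-04    0.8135
  solve Keq expr → x = -0.005094; check Q = 0.003127
Then remove 1.0000e-04 M of J.
Step 2:
                  L         X         J         G
  Initial   0.07964    0.1614 1.1052e-05    0.8135
  Change  -1.4926e-04 -1.4926e-04 9.9504e-05 1.4926e-04
  Equil     0.07949    0.1612 1.1056e-04    0.8137
  solve Keq expr → x = 4.9752e-05; check Q = 0.003127

Q₀ = 72.65; Q > K (proceeds reverse)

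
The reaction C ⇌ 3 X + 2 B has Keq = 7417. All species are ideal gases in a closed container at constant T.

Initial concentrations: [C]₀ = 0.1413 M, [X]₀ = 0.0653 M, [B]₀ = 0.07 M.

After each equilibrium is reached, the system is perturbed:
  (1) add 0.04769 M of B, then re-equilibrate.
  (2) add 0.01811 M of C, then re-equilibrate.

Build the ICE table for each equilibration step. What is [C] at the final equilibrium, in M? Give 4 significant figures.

[C]_eq = 4.1246e-06 M

Q₀ = 9.6559e-06 vs Keq = 7417 ⇒ Q<K, forward
Step 1:
                    C           X           B
  I            0.1413      0.0653        0.07
  C           -0.1413      0.4239      0.2826
  E        1.9623e-06      0.4892      0.3526
  solve Keq expr → x = 0.1413; check Q = 7417
Then add 0.04769 M of B.
Step 2:
                    C           X           B
  I        1.9623e-06      0.4892      0.4003
  C        5.6668e-07 -1.7000e-06 -1.1334e-06
  E        2.5290e-06      0.4892      0.4003
  solve Keq expr → x = -5.6668e-07; check Q = 7417
Then add 0.01811 M of C.
Step 3:
                    C           X           B
  I           0.01811      0.4892      0.4003
  C          -0.01811     0.05433     0.03622
  E        4.1246e-06      0.5435      0.4365
  solve Keq expr → x = 0.01811; check Q = 7417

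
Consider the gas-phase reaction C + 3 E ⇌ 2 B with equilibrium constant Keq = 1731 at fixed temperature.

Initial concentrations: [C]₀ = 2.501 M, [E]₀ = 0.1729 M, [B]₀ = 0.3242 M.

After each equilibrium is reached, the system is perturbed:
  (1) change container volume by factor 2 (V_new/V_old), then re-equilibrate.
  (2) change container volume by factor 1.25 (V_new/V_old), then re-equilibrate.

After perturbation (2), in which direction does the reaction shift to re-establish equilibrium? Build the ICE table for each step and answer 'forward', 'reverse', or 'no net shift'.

Q₀ = 8.131 vs Keq = 1731 ⇒ Q<K, forward
Step 1:
                  C         E         B
  I           2.501    0.1729    0.3242
  C        -0.04616   -0.1385   0.09231
  E           2.455   0.03443    0.4165
  solve Keq expr → x = 0.04616; check Q = 1731
Then change container volume by factor 2 (V_new/V_old).
Step 2:
                  C         E         B
  I           1.227   0.01722    0.2083
  C        0.003177  0.009531 -0.006354
  E           1.231   0.02675    0.2019
  solve Keq expr → x = -0.003177; check Q = 1731
Then change container volume by factor 1.25 (V_new/V_old).
Step 3:
                  C         E         B
  I          0.9845    0.0214    0.1615
  C        0.001068  0.003204 -0.002136
  E          0.9855    0.0246    0.1594
  solve Keq expr → x = -0.001068; check Q = 1731

Direction: reverse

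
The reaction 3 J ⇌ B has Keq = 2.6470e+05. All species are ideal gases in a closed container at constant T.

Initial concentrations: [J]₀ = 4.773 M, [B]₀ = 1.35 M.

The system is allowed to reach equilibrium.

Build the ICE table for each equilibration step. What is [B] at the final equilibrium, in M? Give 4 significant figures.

[B]_eq = 2.934 M

Q₀ = 0.01242 vs Keq = 2.6470e+05 ⇒ Q<K, forward
Step 1:
                    J           B
  I             4.773        1.35
  C            -4.751       1.584
  E            0.0223       2.934
  solve Keq expr → x = 1.584; check Q = 2.6470e+05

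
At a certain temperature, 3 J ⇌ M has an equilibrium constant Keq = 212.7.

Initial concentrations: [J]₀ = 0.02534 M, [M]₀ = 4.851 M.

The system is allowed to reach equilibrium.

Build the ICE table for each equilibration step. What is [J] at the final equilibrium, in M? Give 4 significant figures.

[J]_eq = 0.2819 M

Q₀ = 2.9813e+05 vs Keq = 212.7 ⇒ Q>K, reverse
Step 1:
                    J           M
  I           0.02534       4.851
  C            0.2566    -0.08552
  E            0.2819       4.765
  solve Keq expr → x = -0.08552; check Q = 212.7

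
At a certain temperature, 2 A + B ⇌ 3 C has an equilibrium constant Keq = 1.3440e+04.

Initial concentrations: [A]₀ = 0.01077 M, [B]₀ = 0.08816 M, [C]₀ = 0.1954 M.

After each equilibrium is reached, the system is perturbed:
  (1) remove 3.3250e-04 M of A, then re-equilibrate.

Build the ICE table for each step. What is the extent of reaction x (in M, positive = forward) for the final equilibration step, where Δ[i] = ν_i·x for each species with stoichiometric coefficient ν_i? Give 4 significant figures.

x = -1.6005e-04 M

Q₀ = 729.6 vs Keq = 1.3440e+04 ⇒ Q<K, forward
Step 1:
                  A         B         C
  I         0.01077   0.08816    0.1954
  C       -0.007963 -0.003982   0.01194
  E        0.002807   0.08418    0.2073
  solve Keq expr → x = 0.003982; check Q = 1.3440e+04
Then remove 3.3250e-04 M of A.
Step 2:
                  A         B         C
  I        0.002474   0.08418    0.2073
  C       3.2010e-04 1.6005e-04 -4.8015e-04
  E        0.002795   0.08434    0.2069
  solve Keq expr → x = -1.6005e-04; check Q = 1.3440e+04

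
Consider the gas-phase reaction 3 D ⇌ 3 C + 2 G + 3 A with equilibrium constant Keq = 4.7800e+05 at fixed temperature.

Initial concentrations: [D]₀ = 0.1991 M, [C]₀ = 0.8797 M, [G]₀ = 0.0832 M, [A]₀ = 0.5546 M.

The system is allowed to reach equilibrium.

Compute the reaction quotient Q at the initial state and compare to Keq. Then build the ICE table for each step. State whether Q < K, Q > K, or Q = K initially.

Q₀ = 0.1019 vs Keq = 4.7800e+05 ⇒ Q<K, forward
Step 1:
                    D           C           G           A
  init         0.1991      0.8797      0.0832      0.5546
  Δ           -0.1954      0.1954      0.1303      0.1954
  eq         0.003684       1.075      0.2135        0.75
  solve Keq expr → x = 0.06514; check Q = 4.7800e+05

Q₀ = 0.1019; Q < K (proceeds forward)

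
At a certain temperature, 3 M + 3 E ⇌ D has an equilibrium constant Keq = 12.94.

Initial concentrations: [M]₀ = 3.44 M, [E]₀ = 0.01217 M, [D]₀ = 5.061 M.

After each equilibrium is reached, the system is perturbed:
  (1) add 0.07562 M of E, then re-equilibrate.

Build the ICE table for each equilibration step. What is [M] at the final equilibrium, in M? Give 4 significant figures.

Q₀ = 6.8975e+04 vs Keq = 12.94 ⇒ Q>K, reverse
Step 1:
                    M           E           D
  Initial        3.44     0.01217       5.061
  Change       0.1885      0.1885    -0.06285
  Equil         3.629      0.2007       4.998
  solve Keq expr → x = -0.06285; check Q = 12.94
Then add 0.07562 M of E.
Step 2:
                    M           E           D
  Initial       3.629      0.2763       4.998
  Change     -0.07127    -0.07127     0.02376
  Equil         3.557      0.2051       5.022
  solve Keq expr → x = 0.02376; check Q = 12.94

[M]_eq = 3.557 M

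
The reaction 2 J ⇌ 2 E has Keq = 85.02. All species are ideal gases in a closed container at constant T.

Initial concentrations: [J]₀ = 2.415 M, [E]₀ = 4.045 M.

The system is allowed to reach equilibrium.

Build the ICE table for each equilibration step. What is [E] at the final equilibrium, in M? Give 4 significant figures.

[E]_eq = 5.828 M

Q₀ = 2.805 vs Keq = 85.02 ⇒ Q<K, forward
Step 1:
                    J           E
  Initial       2.415       4.045
  Change       -1.783       1.783
  Equil        0.6321       5.828
  solve Keq expr → x = 0.8915; check Q = 85.02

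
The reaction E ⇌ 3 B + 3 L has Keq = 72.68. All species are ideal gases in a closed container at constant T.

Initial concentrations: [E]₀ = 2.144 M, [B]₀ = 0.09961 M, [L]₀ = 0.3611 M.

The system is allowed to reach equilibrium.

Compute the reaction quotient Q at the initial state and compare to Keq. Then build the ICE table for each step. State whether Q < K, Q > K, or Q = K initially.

Q₀ = 2.1705e-05 vs Keq = 72.68 ⇒ Q<K, forward
Step 1:
                    E           B           L
  I             2.144     0.09961      0.3611
  C           -0.6524       1.957       1.957
  E             1.492       2.057       2.318
  solve Keq expr → x = 0.6524; check Q = 72.68

Q₀ = 2.1705e-05; Q < K (proceeds forward)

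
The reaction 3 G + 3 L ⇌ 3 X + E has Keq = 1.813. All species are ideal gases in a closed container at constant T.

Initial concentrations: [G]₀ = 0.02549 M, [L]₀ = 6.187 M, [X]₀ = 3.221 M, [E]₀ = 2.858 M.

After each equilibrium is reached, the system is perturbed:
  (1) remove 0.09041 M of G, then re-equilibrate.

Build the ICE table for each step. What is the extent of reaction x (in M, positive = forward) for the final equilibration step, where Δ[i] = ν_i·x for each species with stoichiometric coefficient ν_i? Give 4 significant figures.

Q₀ = 2.4349e+04 vs Keq = 1.813 ⇒ Q>K, reverse
Step 1:
                   G          L          X          E
  init       0.02549      6.187      3.221      2.858
  Δ           0.4514     0.4514    -0.4514    -0.1505
  eq          0.4769      6.638       2.77      2.708
  solve Keq expr → x = -0.1505; check Q = 1.813
Then remove 0.09041 M of G.
Step 2:
                   G          L          X          E
  init        0.3865      6.638       2.77      2.708
  Δ          0.07174    0.07174   -0.07174   -0.02391
  eq          0.4582       6.71      2.698      2.684
  solve Keq expr → x = -0.02391; check Q = 1.813

x = -0.02391 M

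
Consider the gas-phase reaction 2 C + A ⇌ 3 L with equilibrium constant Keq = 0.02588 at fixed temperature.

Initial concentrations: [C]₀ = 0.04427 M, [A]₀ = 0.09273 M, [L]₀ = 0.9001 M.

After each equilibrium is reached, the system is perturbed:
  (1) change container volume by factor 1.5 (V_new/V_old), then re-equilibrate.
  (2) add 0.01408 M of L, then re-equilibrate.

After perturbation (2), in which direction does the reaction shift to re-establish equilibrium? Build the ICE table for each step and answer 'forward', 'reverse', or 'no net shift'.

Direction: reverse

Q₀ = 4013 vs Keq = 0.02588 ⇒ Q>K, reverse
Step 1:
                    C           A           L
  Initial     0.04427     0.09273      0.9001
  Change        0.507      0.2535     -0.7605
  Equil        0.5512      0.3462      0.1396
  solve Keq expr → x = -0.2535; check Q = 0.02588
Then change container volume by factor 1.5 (V_new/V_old).
Step 2:
                    C           A           L
  Initial      0.3675      0.2308     0.09309
  Change            0           0           0
  Equil        0.3675      0.2308     0.09309
  solve Keq expr → x = 0; check Q = 0.02588
Then add 0.01408 M of L.
Step 3:
                    C           A           L
  Initial      0.3675      0.2308      0.1072
  Change      0.00811    0.004055    -0.01217
  Equil        0.3756      0.2349     0.09501
  solve Keq expr → x = -0.004055; check Q = 0.02588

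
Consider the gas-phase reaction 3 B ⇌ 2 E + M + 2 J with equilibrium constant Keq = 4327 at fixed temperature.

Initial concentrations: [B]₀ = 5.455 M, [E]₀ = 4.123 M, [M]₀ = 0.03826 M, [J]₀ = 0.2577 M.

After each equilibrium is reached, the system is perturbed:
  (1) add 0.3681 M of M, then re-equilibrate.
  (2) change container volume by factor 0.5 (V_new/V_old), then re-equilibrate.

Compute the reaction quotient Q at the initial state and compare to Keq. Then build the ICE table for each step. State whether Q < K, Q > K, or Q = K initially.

Q₀ = 2.6608e-04 vs Keq = 4327 ⇒ Q<K, forward
Step 1:
                   B          E          M          J
  Initial      5.455      4.123    0.03826     0.2577
  Change      -4.827      3.218      1.609      3.218
  Equil       0.6281      7.341      1.647      3.476
  solve Keq expr → x = 1.609; check Q = 4327
Then add 0.3681 M of M.
Step 2:
                   B          E          M          J
  Initial     0.6281      7.341      2.015      3.476
  Change     0.03755   -0.02503   -0.01252   -0.02503
  Equil       0.6657      7.316      2.003      3.451
  solve Keq expr → x = -0.01252; check Q = 4327
Then change container volume by factor 0.5 (V_new/V_old).
Step 3:
                   B          E          M          J
  Initial      1.331      14.63      4.006      6.901
  Change      0.6229    -0.4152    -0.2076    -0.4152
  Equil        1.954      14.22      3.798      6.486
  solve Keq expr → x = -0.2076; check Q = 4327

Q₀ = 2.6608e-04; Q < K (proceeds forward)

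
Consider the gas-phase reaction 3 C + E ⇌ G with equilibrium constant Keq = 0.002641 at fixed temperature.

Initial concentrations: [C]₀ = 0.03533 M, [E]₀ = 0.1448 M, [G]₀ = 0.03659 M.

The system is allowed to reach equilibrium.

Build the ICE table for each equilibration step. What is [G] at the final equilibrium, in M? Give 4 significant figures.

Q₀ = 5730 vs Keq = 0.002641 ⇒ Q>K, reverse
Step 1:
                    C           E           G
  init        0.03533      0.1448     0.03659
  Δ            0.1098     0.03659    -0.03659
  eq           0.1451      0.1814  1.4633e-06
  solve Keq expr → x = -0.03659; check Q = 0.002641

[G]_eq = 1.4633e-06 M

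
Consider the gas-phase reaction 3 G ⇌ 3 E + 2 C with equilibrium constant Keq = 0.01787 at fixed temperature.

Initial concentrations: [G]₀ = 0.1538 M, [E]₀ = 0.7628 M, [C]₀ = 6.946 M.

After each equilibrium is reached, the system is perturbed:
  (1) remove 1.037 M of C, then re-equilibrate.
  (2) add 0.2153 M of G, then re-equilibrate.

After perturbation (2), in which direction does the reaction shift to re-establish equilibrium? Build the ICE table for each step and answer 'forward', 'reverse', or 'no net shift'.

Q₀ = 5886 vs Keq = 0.01787 ⇒ Q>K, reverse
Step 1:
                   G          E          C
  init        0.1538     0.7628      6.946
  Δ           0.6987    -0.6987    -0.4658
  eq          0.8525    0.06412       6.48
  solve Keq expr → x = -0.2329; check Q = 0.01787
Then remove 1.037 M of C.
Step 2:
                   G          E          C
  init        0.8525    0.06412      5.443
  Δ         -0.00725    0.00725   0.004833
  eq          0.8452    0.07137      5.448
  solve Keq expr → x = 0.002417; check Q = 0.01787
Then add 0.2153 M of G.
Step 3:
                   G          E          C
  init         1.061    0.07137      5.448
  Δ         -0.01665    0.01665     0.0111
  eq           1.044    0.08803      5.459
  solve Keq expr → x = 0.005551; check Q = 0.01787

Direction: forward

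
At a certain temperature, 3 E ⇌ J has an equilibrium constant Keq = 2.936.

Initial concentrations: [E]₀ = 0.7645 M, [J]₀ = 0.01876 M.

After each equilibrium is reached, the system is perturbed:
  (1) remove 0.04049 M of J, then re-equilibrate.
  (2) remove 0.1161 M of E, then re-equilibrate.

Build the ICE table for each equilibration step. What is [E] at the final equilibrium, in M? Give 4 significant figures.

Q₀ = 0.04199 vs Keq = 2.936 ⇒ Q<K, forward
Step 1:
                  E         J
  Initial    0.7645   0.01876
  Change    -0.3935    0.1312
  Equil       0.371    0.1499
  solve Keq expr → x = 0.1312; check Q = 2.936
Then remove 0.04049 M of J.
Step 2:
                  E         J
  Initial     0.371    0.1094
  Change   -0.02779  0.009262
  Equil      0.3432    0.1187
  solve Keq expr → x = 0.009262; check Q = 2.936
Then remove 0.1161 M of E.
Step 3:
                  E         J
  Initial    0.2271    0.1187
  Change    0.08592  -0.02864
  Equil       0.313   0.09006
  solve Keq expr → x = -0.02864; check Q = 2.936

[E]_eq = 0.313 M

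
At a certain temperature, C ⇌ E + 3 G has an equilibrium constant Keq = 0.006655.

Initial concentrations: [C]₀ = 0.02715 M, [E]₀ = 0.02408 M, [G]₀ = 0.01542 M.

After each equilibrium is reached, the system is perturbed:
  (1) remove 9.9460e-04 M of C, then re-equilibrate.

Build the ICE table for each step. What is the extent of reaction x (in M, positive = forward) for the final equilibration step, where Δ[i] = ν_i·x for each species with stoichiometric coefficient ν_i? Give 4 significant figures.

x = -6.5258e-04 M

Q₀ = 3.2519e-06 vs Keq = 0.006655 ⇒ Q<K, forward
Step 1:
                   C          E          G
  init       0.02715    0.02408    0.01542
  Δ         -0.02293    0.02293    0.06879
  eq        0.004219    0.04701    0.08421
  solve Keq expr → x = 0.02293; check Q = 0.006655
Then remove 9.9460e-04 M of C.
Step 2:
                   C          E          G
  init      0.003224    0.04701    0.08421
  Δ       6.5258e-04 -6.5258e-04  -0.001958
  eq        0.003877    0.04636    0.08226
  solve Keq expr → x = -6.5258e-04; check Q = 0.006655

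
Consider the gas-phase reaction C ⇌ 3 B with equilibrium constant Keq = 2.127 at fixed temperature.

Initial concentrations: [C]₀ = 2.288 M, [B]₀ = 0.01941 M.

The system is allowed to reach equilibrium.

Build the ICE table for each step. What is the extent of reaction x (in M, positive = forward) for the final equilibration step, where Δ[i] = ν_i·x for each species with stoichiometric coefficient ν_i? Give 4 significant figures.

Q₀ = 3.1961e-06 vs Keq = 2.127 ⇒ Q<K, forward
Step 1:
                    C           B
  I             2.288     0.01941
  C           -0.5126       1.538
  E             1.775       1.557
  solve Keq expr → x = 0.5126; check Q = 2.127

x = 0.5126 M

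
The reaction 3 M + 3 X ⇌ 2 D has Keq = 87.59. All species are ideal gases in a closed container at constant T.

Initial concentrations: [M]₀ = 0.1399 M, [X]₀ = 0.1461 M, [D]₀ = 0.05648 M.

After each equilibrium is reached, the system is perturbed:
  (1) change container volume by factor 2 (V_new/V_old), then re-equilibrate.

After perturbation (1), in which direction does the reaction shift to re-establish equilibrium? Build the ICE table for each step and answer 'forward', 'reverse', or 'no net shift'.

Direction: reverse

Q₀ = 373.6 vs Keq = 87.59 ⇒ Q>K, reverse
Step 1:
                    M           X           D
  I            0.1399      0.1461     0.05648
  C           0.02186     0.02186    -0.01457
  E            0.1618       0.168     0.04191
  solve Keq expr → x = -0.007285; check Q = 87.59
Then change container volume by factor 2 (V_new/V_old).
Step 2:
                    M           X           D
  I           0.08088     0.08398     0.02095
  C           0.01745     0.01745    -0.01163
  E           0.09833      0.1014    0.009321
  solve Keq expr → x = -0.005817; check Q = 87.59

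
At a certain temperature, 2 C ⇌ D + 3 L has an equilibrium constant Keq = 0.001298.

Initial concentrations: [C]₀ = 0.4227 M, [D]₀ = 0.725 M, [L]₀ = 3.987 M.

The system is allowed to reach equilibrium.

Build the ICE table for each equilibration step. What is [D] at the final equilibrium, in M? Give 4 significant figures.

Q₀ = 257.2 vs Keq = 0.001298 ⇒ Q>K, reverse
Step 1:
                  C         D         L
  I          0.4227     0.725     3.987
  C           1.448   -0.7242    -2.173
  E           1.871 7.6101e-04     1.814
  solve Keq expr → x = -0.7242; check Q = 0.001298

[D]_eq = 7.6101e-04 M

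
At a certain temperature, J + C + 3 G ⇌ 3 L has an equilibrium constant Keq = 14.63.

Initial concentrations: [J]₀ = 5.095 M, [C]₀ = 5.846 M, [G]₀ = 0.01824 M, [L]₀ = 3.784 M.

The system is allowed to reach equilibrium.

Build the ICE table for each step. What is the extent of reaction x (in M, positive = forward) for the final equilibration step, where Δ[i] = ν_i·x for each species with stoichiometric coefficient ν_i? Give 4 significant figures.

x = -0.1394 M

Q₀ = 2.9976e+05 vs Keq = 14.63 ⇒ Q>K, reverse
Step 1:
                  J         C         G         L
  Initial     5.095     5.846   0.01824     3.784
  Change     0.1394    0.1394    0.4183   -0.4183
  Equil       5.234     5.985    0.4365     3.366
  solve Keq expr → x = -0.1394; check Q = 14.63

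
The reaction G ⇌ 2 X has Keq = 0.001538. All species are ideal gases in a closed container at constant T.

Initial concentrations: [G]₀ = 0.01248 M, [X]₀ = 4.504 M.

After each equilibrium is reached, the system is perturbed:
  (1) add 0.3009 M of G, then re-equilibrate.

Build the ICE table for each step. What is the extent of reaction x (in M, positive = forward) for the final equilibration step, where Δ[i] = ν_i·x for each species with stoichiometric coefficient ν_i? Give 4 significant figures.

x = 0.001899 M

Q₀ = 1625 vs Keq = 0.001538 ⇒ Q>K, reverse
Step 1:
                  G         X
  Initial   0.01248     4.504
  Change      2.223    -4.445
  Equil       2.235   0.05863
  solve Keq expr → x = -2.223; check Q = 0.001538
Then add 0.3009 M of G.
Step 2:
                  G         X
  Initial     2.536   0.05863
  Change  -0.001899  0.003799
  Equil       2.534   0.06243
  solve Keq expr → x = 0.001899; check Q = 0.001538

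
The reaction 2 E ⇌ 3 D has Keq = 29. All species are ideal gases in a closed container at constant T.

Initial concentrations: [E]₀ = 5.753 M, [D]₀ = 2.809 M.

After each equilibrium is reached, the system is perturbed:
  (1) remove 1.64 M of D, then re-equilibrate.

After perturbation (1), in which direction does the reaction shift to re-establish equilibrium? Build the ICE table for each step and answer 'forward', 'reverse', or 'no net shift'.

Direction: forward

Q₀ = 0.6697 vs Keq = 29 ⇒ Q<K, forward
Step 1:
                   E          D
  Initial      5.753      2.809
  Change      -2.564      3.847
  Equil        3.189      6.656
  solve Keq expr → x = 1.282; check Q = 29
Then remove 1.64 M of D.
Step 2:
                   E          D
  Initial      3.189      5.016
  Change     -0.5586     0.8379
  Equil         2.63      5.854
  solve Keq expr → x = 0.2793; check Q = 29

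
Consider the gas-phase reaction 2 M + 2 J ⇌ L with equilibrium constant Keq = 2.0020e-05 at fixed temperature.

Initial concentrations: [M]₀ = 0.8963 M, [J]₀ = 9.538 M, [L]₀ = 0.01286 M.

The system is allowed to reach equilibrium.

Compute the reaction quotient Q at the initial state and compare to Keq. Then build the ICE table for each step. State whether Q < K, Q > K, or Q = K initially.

Q₀ = 1.7596e-04; Q > K (proceeds reverse)

Q₀ = 1.7596e-04 vs Keq = 2.0020e-05 ⇒ Q>K, reverse
Step 1:
                   M          J          L
  Initial     0.8963      9.538    0.01286
  Change     0.02263    0.02263   -0.01131
  Equil       0.9189      9.561   0.001545
  solve Keq expr → x = -0.01131; check Q = 2.0020e-05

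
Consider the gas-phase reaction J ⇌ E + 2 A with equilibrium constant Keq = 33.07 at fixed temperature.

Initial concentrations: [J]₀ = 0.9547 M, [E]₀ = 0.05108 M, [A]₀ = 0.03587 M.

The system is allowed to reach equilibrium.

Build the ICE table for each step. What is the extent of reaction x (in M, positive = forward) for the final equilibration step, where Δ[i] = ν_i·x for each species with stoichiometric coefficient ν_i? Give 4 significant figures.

Q₀ = 6.8841e-05 vs Keq = 33.07 ⇒ Q<K, forward
Step 1:
                  J         E         A
  Initial    0.9547   0.05108   0.03587
  Change    -0.8676    0.8676     1.735
  Equil     0.08713    0.9187     1.771
  solve Keq expr → x = 0.8676; check Q = 33.07

x = 0.8676 M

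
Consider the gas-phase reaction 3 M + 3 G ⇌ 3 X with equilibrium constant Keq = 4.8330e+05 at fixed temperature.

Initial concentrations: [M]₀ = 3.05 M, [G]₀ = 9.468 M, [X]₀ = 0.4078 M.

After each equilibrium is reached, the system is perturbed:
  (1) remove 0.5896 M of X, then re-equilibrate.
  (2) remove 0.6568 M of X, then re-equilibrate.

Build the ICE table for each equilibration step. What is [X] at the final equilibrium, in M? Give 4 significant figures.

Q₀ = 2.8162e-06 vs Keq = 4.8330e+05 ⇒ Q<K, forward
Step 1:
                    M           G           X
  Initial        3.05       9.468      0.4078
  Change       -3.043      -3.043       3.043
  Equil      0.006844       6.425       3.451
  solve Keq expr → x = 1.014; check Q = 4.8330e+05
Then remove 0.5896 M of X.
Step 2:
                    M           G           X
  Initial    0.006844       6.425       2.861
  Change    -0.001166   -0.001166    0.001166
  Equil      0.005678       6.424       2.863
  solve Keq expr → x = 3.8868e-04; check Q = 4.8330e+05
Then remove 0.6568 M of X.
Step 3:
                    M           G           X
  Initial    0.005678       6.424       2.206
  Change    -0.001299   -0.001299    0.001299
  Equil      0.004379       6.422       2.207
  solve Keq expr → x = 4.3314e-04; check Q = 4.8330e+05

[X]_eq = 2.207 M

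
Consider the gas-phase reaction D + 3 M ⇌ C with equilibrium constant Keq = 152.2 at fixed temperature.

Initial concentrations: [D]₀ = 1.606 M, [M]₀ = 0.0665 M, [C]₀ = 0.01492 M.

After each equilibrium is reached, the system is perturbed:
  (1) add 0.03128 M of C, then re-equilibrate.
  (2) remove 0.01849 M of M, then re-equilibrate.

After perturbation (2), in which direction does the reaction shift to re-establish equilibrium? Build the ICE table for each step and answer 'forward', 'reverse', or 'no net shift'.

Q₀ = 31.59 vs Keq = 152.2 ⇒ Q<K, forward
Step 1:
                    D           M           C
  init          1.606      0.0665     0.01492
  Δ         -0.007183    -0.02155    0.007183
  eq            1.599     0.04495      0.0221
  solve Keq expr → x = 0.007183; check Q = 152.2
Then add 0.03128 M of C.
Step 2:
                    D           M           C
  init          1.599     0.04495     0.05338
  Δ          0.004518     0.01355   -0.004518
  eq            1.603      0.0585     0.04887
  solve Keq expr → x = -0.004518; check Q = 152.2
Then remove 0.01849 M of M.
Step 3:
                    D           M           C
  init          1.603     0.04001     0.04887
  Δ          0.005396     0.01619   -0.005396
  eq            1.609      0.0562     0.04347
  solve Keq expr → x = -0.005396; check Q = 152.2

Direction: reverse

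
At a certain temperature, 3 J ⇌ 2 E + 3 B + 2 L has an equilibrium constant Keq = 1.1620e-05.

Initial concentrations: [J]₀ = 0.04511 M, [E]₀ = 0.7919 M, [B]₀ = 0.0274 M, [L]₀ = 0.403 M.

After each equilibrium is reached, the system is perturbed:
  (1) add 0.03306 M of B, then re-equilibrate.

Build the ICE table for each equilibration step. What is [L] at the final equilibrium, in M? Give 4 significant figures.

[L]_eq = 0.3663 M

Q₀ = 0.02282 vs Keq = 1.1620e-05 ⇒ Q>K, reverse
Step 1:
                  J         E         B         L
  I         0.04511    0.7919    0.0274     0.403
  C         0.02391  -0.01594  -0.02391  -0.01594
  E         0.06902     0.776  0.003486    0.3871
  solve Keq expr → x = -0.007971; check Q = 1.1620e-05
Then add 0.03306 M of B.
Step 2:
                  J         E         B         L
  I         0.06902     0.776   0.03655    0.3871
  C          0.0312   -0.0208   -0.0312   -0.0208
  E          0.1002    0.7552  0.005347    0.3663
  solve Keq expr → x = -0.0104; check Q = 1.1620e-05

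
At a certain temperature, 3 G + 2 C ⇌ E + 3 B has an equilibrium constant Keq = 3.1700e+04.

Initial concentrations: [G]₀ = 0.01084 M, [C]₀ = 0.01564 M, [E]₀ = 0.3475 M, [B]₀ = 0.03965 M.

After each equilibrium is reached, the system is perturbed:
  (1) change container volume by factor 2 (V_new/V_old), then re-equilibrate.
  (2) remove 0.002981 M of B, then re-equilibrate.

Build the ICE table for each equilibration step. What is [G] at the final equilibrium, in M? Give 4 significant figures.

Q₀ = 6.9522e+04 vs Keq = 3.1700e+04 ⇒ Q>K, reverse
Step 1:
                   G          C          E          B
  I          0.01084    0.01564     0.3475    0.03965
  C          0.00189    0.00126 -6.2989e-04   -0.00189
  E          0.01273     0.0169     0.3469    0.03776
  solve Keq expr → x = -6.2989e-04; check Q = 3.1700e+04
Then change container volume by factor 2 (V_new/V_old).
Step 2:
                   G          C          E          B
  I         0.006365    0.00845     0.1734    0.01888
  C       9.1498e-04 6.0999e-04 -3.0499e-04 -9.1498e-04
  E          0.00728    0.00906     0.1731    0.01797
  solve Keq expr → x = -3.0499e-04; check Q = 3.1700e+04
Then remove 0.002981 M of B.
Step 3:
                   G          C          E          B
  I          0.00728    0.00906     0.1731    0.01498
  C       -6.9619e-04 -4.6413e-04 2.3206e-04 6.9619e-04
  E         0.006584   0.008596     0.1734    0.01568
  solve Keq expr → x = 2.3206e-04; check Q = 3.1700e+04

[G]_eq = 0.006584 M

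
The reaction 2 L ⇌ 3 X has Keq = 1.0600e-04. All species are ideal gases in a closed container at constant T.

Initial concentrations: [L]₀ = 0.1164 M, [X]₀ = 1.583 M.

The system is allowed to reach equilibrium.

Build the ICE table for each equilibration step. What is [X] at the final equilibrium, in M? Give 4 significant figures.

Q₀ = 292.8 vs Keq = 1.0600e-04 ⇒ Q>K, reverse
Step 1:
                   L          X
  I           0.1164      1.583
  C            1.021     -1.531
  E            1.137    0.05157
  solve Keq expr → x = -0.5105; check Q = 1.0600e-04

[X]_eq = 0.05157 M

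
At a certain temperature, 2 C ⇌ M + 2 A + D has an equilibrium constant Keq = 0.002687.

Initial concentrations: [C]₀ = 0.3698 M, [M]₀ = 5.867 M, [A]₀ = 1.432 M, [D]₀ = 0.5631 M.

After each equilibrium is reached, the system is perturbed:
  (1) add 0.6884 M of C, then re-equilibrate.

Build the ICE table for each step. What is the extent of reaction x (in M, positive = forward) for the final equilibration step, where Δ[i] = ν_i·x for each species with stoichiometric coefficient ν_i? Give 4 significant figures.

Q₀ = 49.54 vs Keq = 0.002687 ⇒ Q>K, reverse
Step 1:
                    C           M           A           D
  I            0.3698       5.867       1.432      0.5631
  C             1.106     -0.5528      -1.106     -0.5528
  E             1.475       5.314      0.3265     0.01033
  solve Keq expr → x = -0.5528; check Q = 0.002687
Then add 0.6884 M of C.
Step 2:
                    C           M           A           D
  I             2.164       5.314      0.3265     0.01033
  C          -0.01841    0.009206     0.01841    0.009206
  E             2.145       5.323      0.3449     0.01953
  solve Keq expr → x = 0.009206; check Q = 0.002687

x = 0.009206 M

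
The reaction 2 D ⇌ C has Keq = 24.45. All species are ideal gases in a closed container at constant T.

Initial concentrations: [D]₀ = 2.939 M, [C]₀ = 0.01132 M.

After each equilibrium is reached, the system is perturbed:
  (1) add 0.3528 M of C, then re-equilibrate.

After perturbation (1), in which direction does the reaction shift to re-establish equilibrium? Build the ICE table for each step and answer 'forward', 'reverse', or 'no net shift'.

Q₀ = 0.001311 vs Keq = 24.45 ⇒ Q<K, forward
Step 1:
                   D          C
  init         2.939    0.01132
  Δ           -2.703      1.351
  eq          0.2361      1.363
  solve Keq expr → x = 1.351; check Q = 24.45
Then add 0.3528 M of C.
Step 2:
                   D          C
  init        0.2361      1.716
  Δ          0.02773   -0.01387
  eq          0.2638      1.702
  solve Keq expr → x = -0.01387; check Q = 24.45

Direction: reverse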